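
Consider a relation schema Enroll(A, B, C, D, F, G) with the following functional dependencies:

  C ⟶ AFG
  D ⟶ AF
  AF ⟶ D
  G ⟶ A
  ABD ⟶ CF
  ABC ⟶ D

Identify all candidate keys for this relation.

Attribute B never appears on the right-hand side of any dependency, so B must belong to every candidate key.
{B}⁺ = {B}, which is not all of the schema, so we must add further attributes.
{B, C}⁺: C→AFG adds A, F, G; AF→D adds D → {A, B, C, D, F, G}.
{B, D}⁺: D→AF adds A, F; ABD→CF adds C; C→AFG adds G → {A, B, C, D, F, G}.
{A, B, F}⁺: AF→D adds D; ABD→CF adds C; C→AFG adds G → {A, B, C, D, F, G}.
{B, F, G}⁺: G→A adds A; AF→D adds D; ABD→CF adds C → {A, B, C, D, F, G}.
Any other superkey contains one of these as a subset, so there are no further candidate keys.

{B, C}; {B, D}; {A, B, F}; {B, F, G}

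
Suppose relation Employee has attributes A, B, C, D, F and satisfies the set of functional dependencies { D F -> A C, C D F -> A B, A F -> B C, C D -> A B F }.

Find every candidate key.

{C, D}, {D, F}

Attribute D never appears on the right-hand side of any dependency, so D must belong to every candidate key.
{D}⁺ = {D}, which is not all of the schema, so we must add further attributes.
{C, D}⁺: CD→ABF adds A, B, F → {A, B, C, D, F}.
{D, F}⁺: DF→AC adds A, C; CDF→AB adds B → {A, B, C, D, F}.
Any other superkey contains one of these as a subset, so there are no further candidate keys.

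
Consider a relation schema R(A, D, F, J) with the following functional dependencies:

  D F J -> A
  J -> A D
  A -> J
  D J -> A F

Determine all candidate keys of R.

{A}⁺: A→J adds J; J→AD adds D; DJ→AF adds F → {A, D, F, J}.
{J}⁺: J→AD adds A, D; DJ→AF adds F → {A, D, F, J}.

{A}; {J}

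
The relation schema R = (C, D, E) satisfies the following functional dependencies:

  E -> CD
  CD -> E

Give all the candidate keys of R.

{E}, {C, D}

{E}⁺: E→CD adds C, D → {C, D, E}.
{C, D}⁺: CD→E adds E → {C, D, E}. Minimal: {D}⁺ = {D}; {C}⁺ = {C} — none reach the full schema.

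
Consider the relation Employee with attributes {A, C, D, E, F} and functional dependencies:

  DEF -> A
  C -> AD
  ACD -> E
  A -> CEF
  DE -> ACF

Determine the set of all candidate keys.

{A}⁺: A→CEF adds C, E, F; C→AD adds D → {A, C, D, E, F}.
{C}⁺: C→AD adds A, D; ACD→E adds E; A→CEF adds F → {A, C, D, E, F}.
{D, E}⁺: DE→ACF adds A, C, F → {A, C, D, E, F}. Minimal: {E}⁺ = {E}; {D}⁺ = {D} — none reach the full schema.

{A}, {C}, {D, E}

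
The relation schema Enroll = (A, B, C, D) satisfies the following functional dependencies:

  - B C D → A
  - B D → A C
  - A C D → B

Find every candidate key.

BD, ACD

Attribute D never appears on the right-hand side of any dependency, so D must belong to every candidate key.
{D}⁺ = {D}, which is not all of the schema, so we must add further attributes.
{B, D}⁺: BD→AC adds A, C → {A, B, C, D}. Minimal: {D}⁺ = {D}; {B}⁺ = {B} — none reach the full schema.
{A, C, D}⁺: ACD→B adds B → {A, B, C, D}. Minimal: {C, D}⁺ = {C, D}; {A, D}⁺ = {A, D}; {A, C}⁺ = {A, C} — none reach the full schema.
Any other superkey contains one of these as a subset, so there are no further candidate keys.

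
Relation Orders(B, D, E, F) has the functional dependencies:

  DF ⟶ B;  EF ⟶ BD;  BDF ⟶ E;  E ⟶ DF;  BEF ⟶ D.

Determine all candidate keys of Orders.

{E}⁺: E→DF adds D, F; DF→B adds B → {B, D, E, F}.
{D, F}⁺: DF→B adds B; BDF→E adds E → {B, D, E, F}. Minimal: {F}⁺ = {F}; {D}⁺ = {D} — none reach the full schema.
Any other superkey contains one of these as a subset, so there are no further candidate keys.

{E}; {D, F}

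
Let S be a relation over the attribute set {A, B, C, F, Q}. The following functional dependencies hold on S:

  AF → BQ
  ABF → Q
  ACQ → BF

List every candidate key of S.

(A, C, F), (A, C, Q)

Attributes A, C never appear on any right-hand side, so every candidate key must contain {A, C}.
{A, C}⁺ = {A, C}, which is not all of the schema, so we must add further attributes.
{A, C, F}⁺: AF→BQ adds B, Q → {A, B, C, F, Q}. Minimal: {C, F}⁺ = {C, F}; {A, F}⁺ = {A, B, F, Q}; {A, C}⁺ = {A, C} — none reach the full schema.
{A, C, Q}⁺: ACQ→BF adds B, F → {A, B, C, F, Q}. Minimal: {C, Q}⁺ = {C, Q}; {A, Q}⁺ = {A, Q}; {A, C}⁺ = {A, C} — none reach the full schema.
Any other superkey contains one of these as a subset, so there are no further candidate keys.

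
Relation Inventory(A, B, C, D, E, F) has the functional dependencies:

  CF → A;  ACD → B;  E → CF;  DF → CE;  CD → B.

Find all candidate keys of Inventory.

{D, E}, {D, F}

{D, E}⁺: E→CF adds C, F; CD→B adds B; CF→A adds A → {A, B, C, D, E, F}. Minimal: {E}⁺ = {A, C, E, F}; {D}⁺ = {D} — none reach the full schema.
{D, F}⁺: DF→CE adds C, E; CD→B adds B; CF→A adds A → {A, B, C, D, E, F}. Minimal: {F}⁺ = {F}; {D}⁺ = {D} — none reach the full schema.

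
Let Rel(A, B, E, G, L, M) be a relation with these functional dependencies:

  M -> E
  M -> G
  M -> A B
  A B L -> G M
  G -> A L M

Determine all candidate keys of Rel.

{G}, {M}, {A, B, L}

{G}⁺: G→ALM adds A, L, M; M→E adds E; M→AB adds B → {A, B, E, G, L, M}.
{M}⁺: M→E adds E; M→G adds G; M→AB adds A, B; G→ALM adds L → {A, B, E, G, L, M}.
{A, B, L}⁺: ABL→GM adds G, M; M→E adds E → {A, B, E, G, L, M}. Minimal: {B, L}⁺ = {B, L}; {A, L}⁺ = {A, L}; {A, B}⁺ = {A, B} — none reach the full schema.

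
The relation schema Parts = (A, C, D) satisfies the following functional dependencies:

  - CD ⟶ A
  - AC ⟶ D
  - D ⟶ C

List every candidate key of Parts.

{D}⁺: D→C adds C; CD→A adds A → {A, C, D}.
{A, C}⁺: AC→D adds D → {A, C, D}. Minimal: {C}⁺ = {C}; {A}⁺ = {A} — none reach the full schema.

{D}, {A, C}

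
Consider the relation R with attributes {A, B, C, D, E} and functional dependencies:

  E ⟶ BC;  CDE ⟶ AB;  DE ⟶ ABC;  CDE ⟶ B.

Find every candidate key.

DE

{D, E}⁺: E→BC adds B, C; CDE→AB adds A → {A, B, C, D, E}. Minimal: {E}⁺ = {B, C, E}; {D}⁺ = {D} — none reach the full schema.
No other minimal superkey exists.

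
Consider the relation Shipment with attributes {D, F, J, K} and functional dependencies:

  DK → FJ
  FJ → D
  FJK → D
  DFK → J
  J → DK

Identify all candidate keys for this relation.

{J}⁺: J→DK adds D, K; DK→FJ adds F → {D, F, J, K}.
{D, K}⁺: DK→FJ adds F, J → {D, F, J, K}. Minimal: {K}⁺ = {K}; {D}⁺ = {D} — none reach the full schema.
Any other superkey contains one of these as a subset, so there are no further candidate keys.

(J); (D, K)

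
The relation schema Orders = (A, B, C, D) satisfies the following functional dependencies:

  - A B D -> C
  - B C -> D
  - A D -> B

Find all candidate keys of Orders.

{A, D}, {A, B, C}

Attribute A never appears on the right-hand side of any dependency, so A must belong to every candidate key.
{A}⁺ = {A}, which is not all of the schema, so we must add further attributes.
{A, D}⁺: AD→B adds B; ABD→C adds C → {A, B, C, D}. Minimal: {D}⁺ = {D}; {A}⁺ = {A} — none reach the full schema.
{A, B, C}⁺: BC→D adds D → {A, B, C, D}. Minimal: {B, C}⁺ = {B, C, D}; {A, C}⁺ = {A, C}; {A, B}⁺ = {A, B} — none reach the full schema.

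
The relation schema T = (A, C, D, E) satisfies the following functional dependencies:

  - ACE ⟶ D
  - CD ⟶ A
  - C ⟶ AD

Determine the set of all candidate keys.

Attributes C, E never appear on any right-hand side, so every candidate key must contain {C, E}.
{C, E}⁺ = {A, C, D, E}, which is all of the schema, so {C, E} is the only candidate key.

(C, E)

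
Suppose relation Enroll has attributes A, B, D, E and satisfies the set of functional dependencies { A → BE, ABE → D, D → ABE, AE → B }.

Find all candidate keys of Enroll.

{A}⁺: A→BE adds B, E; ABE→D adds D → {A, B, D, E}.
{D}⁺: D→ABE adds A, B, E → {A, B, D, E}.
Any other superkey contains one of these as a subset, so there are no further candidate keys.

(A), (D)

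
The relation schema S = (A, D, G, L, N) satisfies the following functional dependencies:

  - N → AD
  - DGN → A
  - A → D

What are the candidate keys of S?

{G, L, N}

Attributes G, L, N never appear on any right-hand side, so every candidate key must contain {G, L, N}.
{G, L, N}⁺ = {A, D, G, L, N}, which is all of the schema, so {G, L, N} is the only candidate key.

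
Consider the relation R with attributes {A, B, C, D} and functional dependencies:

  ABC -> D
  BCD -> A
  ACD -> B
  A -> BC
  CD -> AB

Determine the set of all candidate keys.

{A}⁺: A→BC adds B, C; ABC→D adds D → {A, B, C, D}.
{C, D}⁺: CD→AB adds A, B → {A, B, C, D}. Minimal: {D}⁺ = {D}; {C}⁺ = {C} — none reach the full schema.

A; CD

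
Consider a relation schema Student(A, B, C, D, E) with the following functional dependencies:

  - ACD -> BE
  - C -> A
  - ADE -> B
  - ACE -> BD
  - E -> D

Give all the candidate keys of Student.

Attribute C never appears on the right-hand side of any dependency, so C must belong to every candidate key.
{C}⁺ = {A, C}, which is not all of the schema, so we must add further attributes.
{C, D}⁺: C→A adds A; ACD→BE adds B, E → {A, B, C, D, E}.
{C, E}⁺: C→A adds A; ACE→BD adds B, D → {A, B, C, D, E}.
Any other superkey contains one of these as a subset, so there are no further candidate keys.

CD, CE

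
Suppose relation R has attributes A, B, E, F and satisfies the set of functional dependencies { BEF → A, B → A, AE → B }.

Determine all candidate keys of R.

(A, E, F); (B, E, F)

Attributes E, F never appear on any right-hand side, so every candidate key must contain {E, F}.
{E, F}⁺ = {E, F}, which is not all of the schema, so we must add further attributes.
{A, E, F}⁺: AE→B adds B → {A, B, E, F}.
{B, E, F}⁺: BEF→A adds A → {A, B, E, F}.
Any other superkey contains one of these as a subset, so there are no further candidate keys.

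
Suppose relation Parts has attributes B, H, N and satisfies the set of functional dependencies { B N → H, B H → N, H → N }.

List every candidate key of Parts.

{B, H}, {B, N}

Attribute B never appears on the right-hand side of any dependency, so B must belong to every candidate key.
{B}⁺ = {B}, which is not all of the schema, so we must add further attributes.
{B, H}⁺: BH→N adds N → {B, H, N}. Minimal: {H}⁺ = {H, N}; {B}⁺ = {B} — none reach the full schema.
{B, N}⁺: BN→H adds H → {B, H, N}. Minimal: {N}⁺ = {N}; {B}⁺ = {B} — none reach the full schema.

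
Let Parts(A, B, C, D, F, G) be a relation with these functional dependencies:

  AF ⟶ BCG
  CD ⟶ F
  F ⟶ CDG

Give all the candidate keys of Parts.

{A, F}, {A, C, D}

Attribute A never appears on the right-hand side of any dependency, so A must belong to every candidate key.
{A}⁺ = {A}, which is not all of the schema, so we must add further attributes.
{A, F}⁺: AF→BCG adds B, C, G; F→CDG adds D → {A, B, C, D, F, G}.
{A, C, D}⁺: CD→F adds F; F→CDG adds G; AF→BCG adds B → {A, B, C, D, F, G}.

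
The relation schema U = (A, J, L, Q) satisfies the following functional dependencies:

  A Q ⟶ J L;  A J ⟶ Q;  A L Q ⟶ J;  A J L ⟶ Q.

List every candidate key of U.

{A, J}; {A, Q}

Attribute A never appears on the right-hand side of any dependency, so A must belong to every candidate key.
{A}⁺ = {A}, which is not all of the schema, so we must add further attributes.
{A, J}⁺: AJ→Q adds Q; AQ→JL adds L → {A, J, L, Q}. Minimal: {J}⁺ = {J}; {A}⁺ = {A} — none reach the full schema.
{A, Q}⁺: AQ→JL adds J, L → {A, J, L, Q}. Minimal: {Q}⁺ = {Q}; {A}⁺ = {A} — none reach the full schema.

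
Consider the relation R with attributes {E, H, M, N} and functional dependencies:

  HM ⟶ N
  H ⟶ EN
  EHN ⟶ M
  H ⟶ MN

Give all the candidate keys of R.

Attribute H never appears on the right-hand side of any dependency, so H must belong to every candidate key.
{H}⁺ = {E, H, M, N}, which is all of the schema, so {H} is the only candidate key.

{H}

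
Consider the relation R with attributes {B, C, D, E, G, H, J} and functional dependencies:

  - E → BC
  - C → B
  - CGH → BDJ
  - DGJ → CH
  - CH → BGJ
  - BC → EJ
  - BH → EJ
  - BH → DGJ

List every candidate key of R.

{B, H}⁺: BH→EJ adds E, J; BH→DGJ adds D, G; E→BC adds C → {B, C, D, E, G, H, J}. Minimal: {H}⁺ = {H}; {B}⁺ = {B} — none reach the full schema.
{C, H}⁺: C→B adds B; CH→BGJ adds G, J; BC→EJ adds E; BH→DGJ adds D → {B, C, D, E, G, H, J}. Minimal: {H}⁺ = {H}; {C}⁺ = {B, C, E, J} — none reach the full schema.
{E, H}⁺: E→BC adds B, C; CH→BGJ adds G, J; BH→DGJ adds D → {B, C, D, E, G, H, J}. Minimal: {H}⁺ = {H}; {E}⁺ = {B, C, E, J} — none reach the full schema.
{C, D, G}⁺: C→B adds B; BC→EJ adds E, J; DGJ→CH adds H → {B, C, D, E, G, H, J}. Minimal: {D, G}⁺ = {D, G}; {C, G}⁺ = {B, C, E, G, J}; {C, D}⁺ = {B, C, D, E, J} — none reach the full schema.
{D, E, G}⁺: E→BC adds B, C; BC→EJ adds J; DGJ→CH adds H → {B, C, D, E, G, H, J}. Minimal: {E, G}⁺ = {B, C, E, G, J}; {D, G}⁺ = {D, G}; {D, E}⁺ = {B, C, D, E, J} — none reach the full schema.
{D, G, J}⁺: DGJ→CH adds C, H; CH→BGJ adds B; BC→EJ adds E → {B, C, D, E, G, H, J}. Minimal: {G, J}⁺ = {G, J}; {D, J}⁺ = {D, J}; {D, G}⁺ = {D, G} — none reach the full schema.

{B, H}, {C, H}, {E, H}, {C, D, G}, {D, E, G}, {D, G, J}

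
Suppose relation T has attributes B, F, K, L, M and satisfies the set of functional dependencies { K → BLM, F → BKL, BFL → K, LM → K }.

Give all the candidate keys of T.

F

Attribute F never appears on the right-hand side of any dependency, so F must belong to every candidate key.
{F}⁺ = {B, F, K, L, M}, which is all of the schema, so {F} is the only candidate key.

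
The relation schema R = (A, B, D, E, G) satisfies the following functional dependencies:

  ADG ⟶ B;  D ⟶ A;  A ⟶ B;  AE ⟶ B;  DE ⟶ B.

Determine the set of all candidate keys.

Attributes D, E, G never appear on any right-hand side, so every candidate key must contain {D, E, G}.
{D, E, G}⁺ = {A, B, D, E, G}, which is all of the schema, so {D, E, G} is the only candidate key.

{D, E, G}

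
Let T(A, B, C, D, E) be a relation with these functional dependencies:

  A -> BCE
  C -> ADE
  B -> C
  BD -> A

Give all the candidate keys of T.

{A}⁺: A→BCE adds B, C, E; C→ADE adds D → {A, B, C, D, E}.
{B}⁺: B→C adds C; C→ADE adds A, D, E → {A, B, C, D, E}.
{C}⁺: C→ADE adds A, D, E; A→BCE adds B → {A, B, C, D, E}.

{A}; {B}; {C}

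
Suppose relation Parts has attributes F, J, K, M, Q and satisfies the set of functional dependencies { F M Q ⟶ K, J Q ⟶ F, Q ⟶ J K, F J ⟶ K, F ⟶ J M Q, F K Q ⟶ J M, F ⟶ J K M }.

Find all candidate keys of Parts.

{F}⁺: F→JMQ adds J, M, Q; F→JKM adds K → {F, J, K, M, Q}.
{Q}⁺: Q→JK adds J, K; JQ→F adds F; F→JMQ adds M → {F, J, K, M, Q}.

{F}; {Q}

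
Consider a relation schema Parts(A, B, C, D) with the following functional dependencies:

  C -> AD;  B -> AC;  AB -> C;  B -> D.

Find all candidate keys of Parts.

{B}

Attribute B never appears on the right-hand side of any dependency, so B must belong to every candidate key.
{B}⁺ = {A, B, C, D}, which is all of the schema, so {B} is the only candidate key.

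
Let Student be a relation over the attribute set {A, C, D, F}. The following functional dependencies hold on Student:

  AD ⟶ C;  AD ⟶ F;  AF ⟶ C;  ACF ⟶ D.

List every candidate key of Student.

Attribute A never appears on the right-hand side of any dependency, so A must belong to every candidate key.
{A}⁺ = {A}, which is not all of the schema, so we must add further attributes.
{A, D}⁺: AD→C adds C; AD→F adds F → {A, C, D, F}. Minimal: {D}⁺ = {D}; {A}⁺ = {A} — none reach the full schema.
{A, F}⁺: AF→C adds C; ACF→D adds D → {A, C, D, F}. Minimal: {F}⁺ = {F}; {A}⁺ = {A} — none reach the full schema.

{A, D}; {A, F}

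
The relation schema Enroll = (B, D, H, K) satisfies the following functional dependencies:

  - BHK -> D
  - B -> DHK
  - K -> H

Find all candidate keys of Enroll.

{B}⁺: B→DHK adds D, H, K → {B, D, H, K}.

B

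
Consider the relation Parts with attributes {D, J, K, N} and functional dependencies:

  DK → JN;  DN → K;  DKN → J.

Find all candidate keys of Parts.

Attribute D never appears on the right-hand side of any dependency, so D must belong to every candidate key.
{D}⁺ = {D}, which is not all of the schema, so we must add further attributes.
{D, K}⁺: DK→JN adds J, N → {D, J, K, N}. Minimal: {K}⁺ = {K}; {D}⁺ = {D} — none reach the full schema.
{D, N}⁺: DN→K adds K; DKN→J adds J → {D, J, K, N}. Minimal: {N}⁺ = {N}; {D}⁺ = {D} — none reach the full schema.

{D, K}, {D, N}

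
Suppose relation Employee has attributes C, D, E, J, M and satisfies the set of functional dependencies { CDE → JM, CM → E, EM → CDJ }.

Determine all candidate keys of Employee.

CM, EM, CDE

{C, M}⁺: CM→E adds E; EM→CDJ adds D, J → {C, D, E, J, M}. Minimal: {M}⁺ = {M}; {C}⁺ = {C} — none reach the full schema.
{E, M}⁺: EM→CDJ adds C, D, J → {C, D, E, J, M}. Minimal: {M}⁺ = {M}; {E}⁺ = {E} — none reach the full schema.
{C, D, E}⁺: CDE→JM adds J, M → {C, D, E, J, M}. Minimal: {D, E}⁺ = {D, E}; {C, E}⁺ = {C, E}; {C, D}⁺ = {C, D} — none reach the full schema.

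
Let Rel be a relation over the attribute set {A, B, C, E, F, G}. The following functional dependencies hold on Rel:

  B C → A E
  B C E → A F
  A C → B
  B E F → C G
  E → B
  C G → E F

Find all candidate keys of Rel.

{A, C}⁺: AC→B adds B; BC→AE adds E; BCE→AF adds F; BEF→CG adds G → {A, B, C, E, F, G}. Minimal: {C}⁺ = {C}; {A}⁺ = {A} — none reach the full schema.
{B, C}⁺: BC→AE adds A, E; BCE→AF adds F; BEF→CG adds G → {A, B, C, E, F, G}. Minimal: {C}⁺ = {C}; {B}⁺ = {B} — none reach the full schema.
{C, E}⁺: E→B adds B; BC→AE adds A; BCE→AF adds F; BEF→CG adds G → {A, B, C, E, F, G}. Minimal: {E}⁺ = {B, E}; {C}⁺ = {C} — none reach the full schema.
{C, G}⁺: CG→EF adds E, F; E→B adds B; BC→AE adds A → {A, B, C, E, F, G}. Minimal: {G}⁺ = {G}; {C}⁺ = {C} — none reach the full schema.
{E, F}⁺: E→B adds B; BEF→CG adds C, G; BC→AE adds A → {A, B, C, E, F, G}. Minimal: {F}⁺ = {F}; {E}⁺ = {B, E} — none reach the full schema.

{A, C}; {B, C}; {C, E}; {C, G}; {E, F}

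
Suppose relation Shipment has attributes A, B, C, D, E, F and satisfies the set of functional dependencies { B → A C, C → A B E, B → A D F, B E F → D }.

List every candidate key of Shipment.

{B}⁺: B→AC adds A, C; C→ABE adds E; B→ADF adds D, F → {A, B, C, D, E, F}.
{C}⁺: C→ABE adds A, B, E; B→ADF adds D, F → {A, B, C, D, E, F}.
Any other superkey contains one of these as a subset, so there are no further candidate keys.

{B}, {C}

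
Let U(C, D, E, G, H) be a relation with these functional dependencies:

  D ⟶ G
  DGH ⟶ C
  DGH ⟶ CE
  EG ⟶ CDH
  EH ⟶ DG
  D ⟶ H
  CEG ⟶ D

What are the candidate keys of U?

D, EG, EH

{D}⁺: D→G adds G; D→H adds H; DGH→C adds C; DGH→CE adds E → {C, D, E, G, H}.
{E, G}⁺: EG→CDH adds C, D, H → {C, D, E, G, H}.
{E, H}⁺: EH→DG adds D, G; DGH→C adds C → {C, D, E, G, H}.
Any other superkey contains one of these as a subset, so there are no further candidate keys.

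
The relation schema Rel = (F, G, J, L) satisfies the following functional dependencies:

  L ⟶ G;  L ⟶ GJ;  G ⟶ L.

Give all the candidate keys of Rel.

{F, G}⁺: G→L adds L; L→GJ adds J → {F, G, J, L}. Minimal: {G}⁺ = {G, J, L}; {F}⁺ = {F} — none reach the full schema.
{F, L}⁺: L→G adds G; L→GJ adds J → {F, G, J, L}. Minimal: {L}⁺ = {G, J, L}; {F}⁺ = {F} — none reach the full schema.
Any other superkey contains one of these as a subset, so there are no further candidate keys.

(F, G); (F, L)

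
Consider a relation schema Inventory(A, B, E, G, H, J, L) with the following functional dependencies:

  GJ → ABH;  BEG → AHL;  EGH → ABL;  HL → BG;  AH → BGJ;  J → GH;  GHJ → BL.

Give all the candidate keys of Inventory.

EJ, AEH, BEG, EGH, EHL

Attribute E never appears on the right-hand side of any dependency, so E must belong to every candidate key.
{E}⁺ = {E}, which is not all of the schema, so we must add further attributes.
{E, J}⁺: J→GH adds G, H; GHJ→BL adds B, L; GJ→ABH adds A → {A, B, E, G, H, J, L}. Minimal: {J}⁺ = {A, B, G, H, J, L}; {E}⁺ = {E} — none reach the full schema.
{A, E, H}⁺: AH→BGJ adds B, G, J; GHJ→BL adds L → {A, B, E, G, H, J, L}. Minimal: {E, H}⁺ = {E, H}; {A, H}⁺ = {A, B, G, H, J, L}; {A, E}⁺ = {A, E} — none reach the full schema.
{B, E, G}⁺: BEG→AHL adds A, H, L; AH→BGJ adds J → {A, B, E, G, H, J, L}. Minimal: {E, G}⁺ = {E, G}; {B, G}⁺ = {B, G}; {B, E}⁺ = {B, E} — none reach the full schema.
{E, G, H}⁺: EGH→ABL adds A, B, L; AH→BGJ adds J → {A, B, E, G, H, J, L}. Minimal: {G, H}⁺ = {G, H}; {E, H}⁺ = {E, H}; {E, G}⁺ = {E, G} — none reach the full schema.
{E, H, L}⁺: HL→BG adds B, G; BEG→AHL adds A; AH→BGJ adds J → {A, B, E, G, H, J, L}. Minimal: {H, L}⁺ = {B, G, H, L}; {E, L}⁺ = {E, L}; {E, H}⁺ = {E, H} — none reach the full schema.
Any other superkey contains one of these as a subset, so there are no further candidate keys.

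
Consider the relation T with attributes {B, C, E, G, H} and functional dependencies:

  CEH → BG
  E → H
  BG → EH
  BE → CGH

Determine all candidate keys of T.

{B, E}⁺: E→H adds H; BE→CGH adds C, G → {B, C, E, G, H}. Minimal: {E}⁺ = {E, H}; {B}⁺ = {B} — none reach the full schema.
{B, G}⁺: BG→EH adds E, H; BE→CGH adds C → {B, C, E, G, H}. Minimal: {G}⁺ = {G}; {B}⁺ = {B} — none reach the full schema.
{C, E}⁺: E→H adds H; CEH→BG adds B, G → {B, C, E, G, H}. Minimal: {E}⁺ = {E, H}; {C}⁺ = {C} — none reach the full schema.

BE, BG, CE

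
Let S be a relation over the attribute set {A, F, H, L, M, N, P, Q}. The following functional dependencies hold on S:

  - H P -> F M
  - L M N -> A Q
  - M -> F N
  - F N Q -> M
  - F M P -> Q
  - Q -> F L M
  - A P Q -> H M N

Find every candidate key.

{H, P}⁺: HP→FM adds F, M; M→FN adds N; FMP→Q adds Q; Q→FLM adds L; LMN→AQ adds A → {A, F, H, L, M, N, P, Q}. Minimal: {P}⁺ = {P}; {H}⁺ = {H} — none reach the full schema.
{M, P}⁺: M→FN adds F, N; FMP→Q adds Q; Q→FLM adds L; LMN→AQ adds A; APQ→HMN adds H → {A, F, H, L, M, N, P, Q}. Minimal: {P}⁺ = {P}; {M}⁺ = {F, M, N} — none reach the full schema.
{P, Q}⁺: Q→FLM adds F, L, M; M→FN adds N; LMN→AQ adds A; APQ→HMN adds H → {A, F, H, L, M, N, P, Q}. Minimal: {Q}⁺ = {A, F, L, M, N, Q}; {P}⁺ = {P} — none reach the full schema.

{H, P}, {M, P}, {P, Q}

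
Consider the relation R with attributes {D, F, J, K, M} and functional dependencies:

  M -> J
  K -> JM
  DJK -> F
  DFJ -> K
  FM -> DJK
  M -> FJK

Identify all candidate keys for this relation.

K; M; DFJ

{K}⁺: K→JM adds J, M; M→FJK adds F; FM→DJK adds D → {D, F, J, K, M}.
{M}⁺: M→J adds J; M→FJK adds F, K; FM→DJK adds D → {D, F, J, K, M}.
{D, F, J}⁺: DFJ→K adds K; K→JM adds M → {D, F, J, K, M}.
Any other superkey contains one of these as a subset, so there are no further candidate keys.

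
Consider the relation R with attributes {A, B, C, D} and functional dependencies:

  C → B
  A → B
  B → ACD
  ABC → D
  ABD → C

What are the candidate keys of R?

A, B, C

{A}⁺: A→B adds B; B→ACD adds C, D → {A, B, C, D}.
{B}⁺: B→ACD adds A, C, D → {A, B, C, D}.
{C}⁺: C→B adds B; B→ACD adds A, D → {A, B, C, D}.
Any other superkey contains one of these as a subset, so there are no further candidate keys.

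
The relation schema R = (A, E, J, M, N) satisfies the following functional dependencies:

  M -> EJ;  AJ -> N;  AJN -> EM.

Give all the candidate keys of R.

Attribute A never appears on the right-hand side of any dependency, so A must belong to every candidate key.
{A}⁺ = {A}, which is not all of the schema, so we must add further attributes.
{A, J}⁺: AJ→N adds N; AJN→EM adds E, M → {A, E, J, M, N}.
{A, M}⁺: M→EJ adds E, J; AJ→N adds N → {A, E, J, M, N}.
Any other superkey contains one of these as a subset, so there are no further candidate keys.

{A, J}, {A, M}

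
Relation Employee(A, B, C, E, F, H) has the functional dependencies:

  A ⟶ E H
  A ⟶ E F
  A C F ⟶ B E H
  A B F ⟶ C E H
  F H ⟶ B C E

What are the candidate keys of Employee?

Attribute A never appears on the right-hand side of any dependency, so A must belong to every candidate key.
{A}⁺ = {A, B, C, E, F, H}, which is all of the schema, so {A} is the only candidate key.

{A}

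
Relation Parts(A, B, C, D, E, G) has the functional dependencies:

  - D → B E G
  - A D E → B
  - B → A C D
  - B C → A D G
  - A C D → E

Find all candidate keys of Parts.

B; D

{B}⁺: B→ACD adds A, C, D; BC→ADG adds G; ACD→E adds E → {A, B, C, D, E, G}.
{D}⁺: D→BEG adds B, E, G; B→ACD adds A, C → {A, B, C, D, E, G}.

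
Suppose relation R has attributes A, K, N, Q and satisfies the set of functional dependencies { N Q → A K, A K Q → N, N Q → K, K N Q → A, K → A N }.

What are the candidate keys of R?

KQ, NQ

Attribute Q never appears on the right-hand side of any dependency, so Q must belong to every candidate key.
{Q}⁺ = {Q}, which is not all of the schema, so we must add further attributes.
{K, Q}⁺: K→AN adds A, N → {A, K, N, Q}. Minimal: {Q}⁺ = {Q}; {K}⁺ = {A, K, N} — none reach the full schema.
{N, Q}⁺: NQ→AK adds A, K → {A, K, N, Q}. Minimal: {Q}⁺ = {Q}; {N}⁺ = {N} — none reach the full schema.
Any other superkey contains one of these as a subset, so there are no further candidate keys.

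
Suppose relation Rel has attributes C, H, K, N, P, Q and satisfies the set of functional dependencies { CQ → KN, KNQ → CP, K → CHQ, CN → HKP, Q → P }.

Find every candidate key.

(K), (C, N), (C, Q)

{K}⁺: K→CHQ adds C, H, Q; Q→P adds P; CQ→KN adds N → {C, H, K, N, P, Q}.
{C, N}⁺: CN→HKP adds H, K, P; K→CHQ adds Q → {C, H, K, N, P, Q}.
{C, Q}⁺: CQ→KN adds K, N; KNQ→CP adds P; K→CHQ adds H → {C, H, K, N, P, Q}.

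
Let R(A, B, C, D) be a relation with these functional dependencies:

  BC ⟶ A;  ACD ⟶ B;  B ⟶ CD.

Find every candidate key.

{B}⁺: B→CD adds C, D; BC→A adds A → {A, B, C, D}.
{A, C, D}⁺: ACD→B adds B → {A, B, C, D}.

{B}, {A, C, D}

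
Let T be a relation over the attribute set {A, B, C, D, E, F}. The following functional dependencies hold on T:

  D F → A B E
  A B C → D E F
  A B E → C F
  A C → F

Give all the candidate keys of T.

{D, F}⁺: DF→ABE adds A, B, E; ABE→CF adds C → {A, B, C, D, E, F}. Minimal: {F}⁺ = {F}; {D}⁺ = {D} — none reach the full schema.
{A, B, C}⁺: ABC→DEF adds D, E, F → {A, B, C, D, E, F}. Minimal: {B, C}⁺ = {B, C}; {A, C}⁺ = {A, C, F}; {A, B}⁺ = {A, B} — none reach the full schema.
{A, B, E}⁺: ABE→CF adds C, F; ABC→DEF adds D → {A, B, C, D, E, F}. Minimal: {B, E}⁺ = {B, E}; {A, E}⁺ = {A, E}; {A, B}⁺ = {A, B} — none reach the full schema.
{A, C, D}⁺: AC→F adds F; DF→ABE adds B, E → {A, B, C, D, E, F}. Minimal: {C, D}⁺ = {C, D}; {A, D}⁺ = {A, D}; {A, C}⁺ = {A, C, F} — none reach the full schema.

DF, ABC, ABE, ACD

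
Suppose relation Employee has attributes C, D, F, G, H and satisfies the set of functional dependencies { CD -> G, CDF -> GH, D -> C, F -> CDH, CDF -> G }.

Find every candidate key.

Attribute F never appears on the right-hand side of any dependency, so F must belong to every candidate key.
{F}⁺ = {C, D, F, G, H}, which is all of the schema, so {F} is the only candidate key.

F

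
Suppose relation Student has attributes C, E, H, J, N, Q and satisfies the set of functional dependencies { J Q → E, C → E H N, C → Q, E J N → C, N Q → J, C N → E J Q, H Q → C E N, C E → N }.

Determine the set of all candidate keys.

{C}⁺: C→EHN adds E, H, N; C→Q adds Q; NQ→J adds J → {C, E, H, J, N, Q}.
{H, Q}⁺: HQ→CEN adds C, E, N; NQ→J adds J → {C, E, H, J, N, Q}. Minimal: {Q}⁺ = {Q}; {H}⁺ = {H} — none reach the full schema.
{N, Q}⁺: NQ→J adds J; JQ→E adds E; EJN→C adds C; C→EHN adds H → {C, E, H, J, N, Q}. Minimal: {Q}⁺ = {Q}; {N}⁺ = {N} — none reach the full schema.
{E, J, N}⁺: EJN→C adds C; CN→EJQ adds Q; C→EHN adds H → {C, E, H, J, N, Q}. Minimal: {J, N}⁺ = {J, N}; {E, N}⁺ = {E, N}; {E, J}⁺ = {E, J} — none reach the full schema.
Any other superkey contains one of these as a subset, so there are no further candidate keys.

{C}, {H, Q}, {N, Q}, {E, J, N}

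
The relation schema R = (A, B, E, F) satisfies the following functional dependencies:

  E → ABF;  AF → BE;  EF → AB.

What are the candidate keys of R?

{E}⁺: E→ABF adds A, B, F → {A, B, E, F}.
{A, F}⁺: AF→BE adds B, E → {A, B, E, F}.
Any other superkey contains one of these as a subset, so there are no further candidate keys.

E; AF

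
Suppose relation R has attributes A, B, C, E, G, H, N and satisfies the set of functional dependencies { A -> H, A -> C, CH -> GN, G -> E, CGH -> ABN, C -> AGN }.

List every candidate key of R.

{A}, {C}

{A}⁺: A→H adds H; A→C adds C; CH→GN adds G, N; G→E adds E; CGH→ABN adds B → {A, B, C, E, G, H, N}.
{C}⁺: C→AGN adds A, G, N; A→H adds H; G→E adds E; CGH→ABN adds B → {A, B, C, E, G, H, N}.
Any other superkey contains one of these as a subset, so there are no further candidate keys.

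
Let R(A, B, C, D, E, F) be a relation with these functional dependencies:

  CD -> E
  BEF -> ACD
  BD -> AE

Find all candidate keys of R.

Attributes B, F never appear on any right-hand side, so every candidate key must contain {B, F}.
{B, F}⁺ = {B, F}, which is not all of the schema, so we must add further attributes.
{B, D, F}⁺: BD→AE adds A, E; BEF→ACD adds C → {A, B, C, D, E, F}. Minimal: {D, F}⁺ = {D, F}; {B, F}⁺ = {B, F}; {B, D}⁺ = {A, B, D, E} — none reach the full schema.
{B, E, F}⁺: BEF→ACD adds A, C, D → {A, B, C, D, E, F}. Minimal: {E, F}⁺ = {E, F}; {B, F}⁺ = {B, F}; {B, E}⁺ = {B, E} — none reach the full schema.
Any other superkey contains one of these as a subset, so there are no further candidate keys.

BDF, BEF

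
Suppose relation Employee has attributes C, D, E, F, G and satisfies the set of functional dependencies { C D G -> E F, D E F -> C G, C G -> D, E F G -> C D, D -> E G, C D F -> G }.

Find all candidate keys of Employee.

{C, D}⁺: D→EG adds E, G; CDG→EF adds F → {C, D, E, F, G}. Minimal: {D}⁺ = {D, E, G}; {C}⁺ = {C} — none reach the full schema.
{C, G}⁺: CG→D adds D; D→EG adds E; CDG→EF adds F → {C, D, E, F, G}. Minimal: {G}⁺ = {G}; {C}⁺ = {C} — none reach the full schema.
{D, F}⁺: D→EG adds E, G; DEF→CG adds C → {C, D, E, F, G}. Minimal: {F}⁺ = {F}; {D}⁺ = {D, E, G} — none reach the full schema.
{E, F, G}⁺: EFG→CD adds C, D → {C, D, E, F, G}. Minimal: {F, G}⁺ = {F, G}; {E, G}⁺ = {E, G}; {E, F}⁺ = {E, F} — none reach the full schema.
Any other superkey contains one of these as a subset, so there are no further candidate keys.

{C, D}, {C, G}, {D, F}, {E, F, G}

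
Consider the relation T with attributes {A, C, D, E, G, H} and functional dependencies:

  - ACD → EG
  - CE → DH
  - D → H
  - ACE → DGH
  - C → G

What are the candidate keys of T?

Attributes A, C never appear on any right-hand side, so every candidate key must contain {A, C}.
{A, C}⁺ = {A, C, G}, which is not all of the schema, so we must add further attributes.
{A, C, D}⁺: ACD→EG adds E, G; CE→DH adds H → {A, C, D, E, G, H}.
{A, C, E}⁺: CE→DH adds D, H; ACE→DGH adds G → {A, C, D, E, G, H}.
Any other superkey contains one of these as a subset, so there are no further candidate keys.

{A, C, D}, {A, C, E}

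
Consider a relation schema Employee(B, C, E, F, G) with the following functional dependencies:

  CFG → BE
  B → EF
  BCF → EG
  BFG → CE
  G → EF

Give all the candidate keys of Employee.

(B, C); (B, G); (C, G)

{B, C}⁺: B→EF adds E, F; BCF→EG adds G → {B, C, E, F, G}. Minimal: {C}⁺ = {C}; {B}⁺ = {B, E, F} — none reach the full schema.
{B, G}⁺: B→EF adds E, F; BFG→CE adds C → {B, C, E, F, G}. Minimal: {G}⁺ = {E, F, G}; {B}⁺ = {B, E, F} — none reach the full schema.
{C, G}⁺: G→EF adds E, F; CFG→BE adds B → {B, C, E, F, G}. Minimal: {G}⁺ = {E, F, G}; {C}⁺ = {C} — none reach the full schema.
Any other superkey contains one of these as a subset, so there are no further candidate keys.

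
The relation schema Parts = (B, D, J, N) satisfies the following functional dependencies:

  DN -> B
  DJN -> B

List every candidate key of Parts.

DJN

{D, J, N}⁺: DN→B adds B → {B, D, J, N}. Minimal: {J, N}⁺ = {J, N}; {D, N}⁺ = {B, D, N}; {D, J}⁺ = {D, J} — none reach the full schema.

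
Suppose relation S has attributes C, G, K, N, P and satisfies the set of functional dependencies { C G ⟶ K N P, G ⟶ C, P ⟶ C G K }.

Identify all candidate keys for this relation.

{G}⁺: G→C adds C; CG→KNP adds K, N, P → {C, G, K, N, P}.
{P}⁺: P→CGK adds C, G, K; CG→KNP adds N → {C, G, K, N, P}.

{G}; {P}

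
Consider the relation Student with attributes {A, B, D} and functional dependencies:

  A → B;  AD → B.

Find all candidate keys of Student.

AD

{A, D}⁺: A→B adds B → {A, B, D}. Minimal: {D}⁺ = {D}; {A}⁺ = {A, B} — none reach the full schema.
No other minimal superkey exists.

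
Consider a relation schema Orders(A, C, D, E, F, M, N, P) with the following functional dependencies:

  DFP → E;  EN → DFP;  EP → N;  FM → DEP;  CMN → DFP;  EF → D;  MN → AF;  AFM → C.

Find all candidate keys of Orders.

{F, M}⁺: FM→DEP adds D, E, P; EP→N adds N; MN→AF adds A; AFM→C adds C → {A, C, D, E, F, M, N, P}. Minimal: {M}⁺ = {M}; {F}⁺ = {F} — none reach the full schema.
{M, N}⁺: MN→AF adds A, F; AFM→C adds C; FM→DEP adds D, E, P → {A, C, D, E, F, M, N, P}. Minimal: {N}⁺ = {N}; {M}⁺ = {M} — none reach the full schema.
{E, M, P}⁺: EP→N adds N; MN→AF adds A, F; AFM→C adds C; EN→DFP adds D → {A, C, D, E, F, M, N, P}. Minimal: {M, P}⁺ = {M, P}; {E, P}⁺ = {D, E, F, N, P}; {E, M}⁺ = {E, M} — none reach the full schema.
Any other superkey contains one of these as a subset, so there are no further candidate keys.

{F, M}, {M, N}, {E, M, P}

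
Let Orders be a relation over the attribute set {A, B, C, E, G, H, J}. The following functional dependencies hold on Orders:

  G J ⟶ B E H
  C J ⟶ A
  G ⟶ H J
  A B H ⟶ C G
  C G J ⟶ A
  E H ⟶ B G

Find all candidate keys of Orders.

{A, G}⁺: G→HJ adds H, J; GJ→BEH adds B, E; ABH→CG adds C → {A, B, C, E, G, H, J}. Minimal: {G}⁺ = {B, E, G, H, J}; {A}⁺ = {A} — none reach the full schema.
{C, G}⁺: G→HJ adds H, J; CGJ→A adds A; GJ→BEH adds B, E → {A, B, C, E, G, H, J}. Minimal: {G}⁺ = {B, E, G, H, J}; {C}⁺ = {C} — none reach the full schema.
{A, B, H}⁺: ABH→CG adds C, G; G→HJ adds J; GJ→BEH adds E → {A, B, C, E, G, H, J}. Minimal: {B, H}⁺ = {B, H}; {A, H}⁺ = {A, H}; {A, B}⁺ = {A, B} — none reach the full schema.
{A, E, H}⁺: EH→BG adds B, G; G→HJ adds J; ABH→CG adds C → {A, B, C, E, G, H, J}. Minimal: {E, H}⁺ = {B, E, G, H, J}; {A, H}⁺ = {A, H}; {A, E}⁺ = {A, E} — none reach the full schema.
{C, E, H}⁺: EH→BG adds B, G; G→HJ adds J; CGJ→A adds A → {A, B, C, E, G, H, J}. Minimal: {E, H}⁺ = {B, E, G, H, J}; {C, H}⁺ = {C, H}; {C, E}⁺ = {C, E} — none reach the full schema.
{B, C, H, J}⁺: CJ→A adds A; ABH→CG adds G; GJ→BEH adds E → {A, B, C, E, G, H, J}. Minimal: {C, H, J}⁺ = {A, C, H, J}; {B, H, J}⁺ = {B, H, J}; {B, C, J}⁺ = {A, B, C, J}; … — none reach the full schema.
Any other superkey contains one of these as a subset, so there are no further candidate keys.

{A, G}; {C, G}; {A, B, H}; {A, E, H}; {C, E, H}; {B, C, H, J}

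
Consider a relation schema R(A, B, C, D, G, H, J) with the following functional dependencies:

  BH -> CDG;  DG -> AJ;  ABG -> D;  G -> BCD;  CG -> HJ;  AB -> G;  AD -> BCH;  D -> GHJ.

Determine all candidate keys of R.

{D}⁺: D→GHJ adds G, H, J; DG→AJ adds A; G→BCD adds B, C → {A, B, C, D, G, H, J}.
{G}⁺: G→BCD adds B, C, D; CG→HJ adds H, J; DG→AJ adds A → {A, B, C, D, G, H, J}.
{A, B}⁺: AB→G adds G; ABG→D adds D; G→BCD adds C; CG→HJ adds H, J → {A, B, C, D, G, H, J}. Minimal: {B}⁺ = {B}; {A}⁺ = {A} — none reach the full schema.
{B, H}⁺: BH→CDG adds C, D, G; DG→AJ adds A, J → {A, B, C, D, G, H, J}. Minimal: {H}⁺ = {H}; {B}⁺ = {B} — none reach the full schema.

D, G, AB, BH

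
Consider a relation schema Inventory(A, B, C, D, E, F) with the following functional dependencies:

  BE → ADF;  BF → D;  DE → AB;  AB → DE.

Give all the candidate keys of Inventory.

ABC, BCE, CDE

Attribute C never appears on the right-hand side of any dependency, so C must belong to every candidate key.
{C}⁺ = {C}, which is not all of the schema, so we must add further attributes.
{A, B, C}⁺: AB→DE adds D, E; BE→ADF adds F → {A, B, C, D, E, F}. Minimal: {B, C}⁺ = {B, C}; {A, C}⁺ = {A, C}; {A, B}⁺ = {A, B, D, E, F} — none reach the full schema.
{B, C, E}⁺: BE→ADF adds A, D, F → {A, B, C, D, E, F}. Minimal: {C, E}⁺ = {C, E}; {B, E}⁺ = {A, B, D, E, F}; {B, C}⁺ = {B, C} — none reach the full schema.
{C, D, E}⁺: DE→AB adds A, B; BE→ADF adds F → {A, B, C, D, E, F}. Minimal: {D, E}⁺ = {A, B, D, E, F}; {C, E}⁺ = {C, E}; {C, D}⁺ = {C, D} — none reach the full schema.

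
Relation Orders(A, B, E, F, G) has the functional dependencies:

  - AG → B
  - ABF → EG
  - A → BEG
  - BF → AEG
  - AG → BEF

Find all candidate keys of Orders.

{A}⁺: A→BEG adds B, E, G; AG→BEF adds F → {A, B, E, F, G}.
{B, F}⁺: BF→AEG adds A, E, G → {A, B, E, F, G}.
Any other superkey contains one of these as a subset, so there are no further candidate keys.

(A); (B, F)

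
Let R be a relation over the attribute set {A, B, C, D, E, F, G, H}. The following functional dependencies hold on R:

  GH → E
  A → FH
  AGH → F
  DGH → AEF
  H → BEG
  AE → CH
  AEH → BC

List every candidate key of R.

(A, D), (D, H)

Attribute D never appears on the right-hand side of any dependency, so D must belong to every candidate key.
{D}⁺ = {D}, which is not all of the schema, so we must add further attributes.
{A, D}⁺: A→FH adds F, H; H→BEG adds B, E, G; AE→CH adds C → {A, B, C, D, E, F, G, H}. Minimal: {D}⁺ = {D}; {A}⁺ = {A, B, C, E, F, G, H} — none reach the full schema.
{D, H}⁺: H→BEG adds B, E, G; DGH→AEF adds A, F; AE→CH adds C → {A, B, C, D, E, F, G, H}. Minimal: {H}⁺ = {B, E, G, H}; {D}⁺ = {D} — none reach the full schema.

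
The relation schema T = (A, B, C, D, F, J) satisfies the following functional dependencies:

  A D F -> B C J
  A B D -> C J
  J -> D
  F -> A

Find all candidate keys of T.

{D, F}; {F, J}

Attribute F never appears on the right-hand side of any dependency, so F must belong to every candidate key.
{F}⁺ = {A, F}, which is not all of the schema, so we must add further attributes.
{D, F}⁺: F→A adds A; ADF→BCJ adds B, C, J → {A, B, C, D, F, J}. Minimal: {F}⁺ = {A, F}; {D}⁺ = {D} — none reach the full schema.
{F, J}⁺: J→D adds D; F→A adds A; ADF→BCJ adds B, C → {A, B, C, D, F, J}. Minimal: {J}⁺ = {D, J}; {F}⁺ = {A, F} — none reach the full schema.
Any other superkey contains one of these as a subset, so there are no further candidate keys.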